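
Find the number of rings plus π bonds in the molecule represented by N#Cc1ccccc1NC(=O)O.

Molecular formula from the SMILES: C8H6N2O2.
DoU = (2C + 2 + N − H − X)/2 = (2·8 + 2 + 2 − 6 − 0)/2 = 14/2 = 7.
(Structurally: 1 ring(s) + 6 π bond(s) = 7.)

7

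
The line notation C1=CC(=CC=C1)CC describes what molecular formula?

C8H10

Heavy atoms from the SMILES: 8 C.
Implicit hydrogens by atom environment:
  5 × C (aromatic): 1 H each → 5
  1 × C: 3 H
  1 × C: 2 H
  1 × C (aromatic): no H
  Total hydrogens = 10.
Molecular formula: C8H10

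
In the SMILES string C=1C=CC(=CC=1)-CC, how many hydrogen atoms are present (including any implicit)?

10

Hydrogens are implicit in SMILES; fill each atom to its normal valence:
  5 × C (aromatic): 1 H each → 5
  1 × C: 3 H
  1 × C: 2 H
  1 × C (aromatic): no H
  Total hydrogens = 10.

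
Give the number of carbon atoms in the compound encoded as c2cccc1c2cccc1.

10

The symbol for carbon appears 10 times in the SMILES. Lowercase c denotes aromatic carbon and counts toward C.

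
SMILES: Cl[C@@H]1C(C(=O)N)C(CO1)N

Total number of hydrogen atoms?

9

Hydrogens are implicit in SMILES; fill each atom to its normal valence:
  3 × C: 1 H each → 3
  2 × N: 2 H each → 4
  2 × O: no H
  1 × C: 2 H
  1 × C: no H
  1 × Cl: no H
  Total hydrogens = 9.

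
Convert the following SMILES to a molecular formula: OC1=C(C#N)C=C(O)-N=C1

C6H4N2O2

Heavy atoms from the SMILES: 6 C, 2 N, 2 O.
Implicit hydrogens by atom environment:
  3 × C (aromatic): no H
  2 × C (aromatic): 1 H each → 2
  2 × O: 1 H each → 2
  1 × C: no H
  1 × N (aromatic): no H
  1 × N: no H
  Total hydrogens = 4.
Molecular formula: C6H4N2O2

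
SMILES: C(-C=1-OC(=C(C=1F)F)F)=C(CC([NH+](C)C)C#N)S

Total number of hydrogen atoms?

12

Hydrogens are implicit in SMILES; fill each atom to its normal valence:
  4 × C (aromatic): no H
  3 × F: no H
  2 × C: 3 H each → 6
  2 × C: 1 H each → 2
  2 × C: no H
  1 × C: 2 H
  1 × N (charge +1): 1 H
  1 × N: no H
  1 × O (aromatic): no H
  1 × S: 1 H
  Total hydrogens = 12.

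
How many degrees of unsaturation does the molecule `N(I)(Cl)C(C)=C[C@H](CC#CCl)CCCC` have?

3

Molecular formula from the SMILES: C11H16Cl2IN.
DoU = (2C + 2 + N − H − X)/2 = (2·11 + 2 + 1 − 16 − 3)/2 = 6/2 = 3.
(Structurally: 0 ring(s) + 3 π bond(s) = 3.)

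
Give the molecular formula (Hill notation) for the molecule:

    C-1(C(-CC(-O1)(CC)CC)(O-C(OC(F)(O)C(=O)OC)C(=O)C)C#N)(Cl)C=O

C16H21ClFNO8

Heavy atoms from the SMILES: 16 C, 1 Cl, 1 F, 1 N, 8 O.
Implicit hydrogens by atom environment:
  7 × C: no H
  7 × O: no H
  4 × C: 3 H each → 12
  3 × C: 2 H each → 6
  2 × C: 1 H each → 2
  1 × Cl: no H
  1 × F: no H
  1 × N: no H
  1 × O: 1 H
  Total hydrogens = 21.
Molecular formula: C16H21ClFNO8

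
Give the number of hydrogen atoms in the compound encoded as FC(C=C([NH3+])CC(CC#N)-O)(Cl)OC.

Hydrogens are implicit in SMILES; fill each atom to its normal valence:
  3 × C: no H
  2 × C: 2 H each → 4
  2 × C: 1 H each → 2
  1 × C: 3 H
  1 × Cl: no H
  1 × F: no H
  1 × N (charge +1): 3 H
  1 × N: no H
  1 × O: 1 H
  1 × O: no H
  Total hydrogens = 13.

13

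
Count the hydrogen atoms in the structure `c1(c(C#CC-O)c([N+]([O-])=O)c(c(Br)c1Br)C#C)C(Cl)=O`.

4

Hydrogens are implicit in SMILES; fill each atom to its normal valence:
  6 × C (aromatic): no H
  4 × C: no H
  2 × Br: no H
  2 × O: no H
  1 × C: 2 H
  1 × C: 1 H
  1 × Cl: no H
  1 × N (charge +1): no H
  1 × O: 1 H
  1 × O (charge -1): no H
  Total hydrogens = 4.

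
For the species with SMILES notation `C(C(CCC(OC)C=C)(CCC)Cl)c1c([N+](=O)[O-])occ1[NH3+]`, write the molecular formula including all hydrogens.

C15H24ClN2O4+

Heavy atoms from the SMILES: 15 C, 1 Cl, 2 N, 4 O.
Implicit hydrogens by atom environment:
  6 × C: 2 H each → 12
  3 × C (aromatic): no H
  2 × C: 3 H each → 6
  2 × C: 1 H each → 2
  2 × O: no H
  1 × C (aromatic): 1 H
  1 × C: no H
  1 × Cl: no H
  1 × N (charge +1): 3 H
  1 × N (charge +1): no H
  1 × O (aromatic): no H
  1 × O (charge -1): no H
  Total hydrogens = 24.
Net charge +1.
Molecular formula: C15H24ClN2O4+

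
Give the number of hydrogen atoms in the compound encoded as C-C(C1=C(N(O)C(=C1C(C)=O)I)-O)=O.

8

Hydrogens are implicit in SMILES; fill each atom to its normal valence:
  4 × C (aromatic): no H
  2 × C: 3 H each → 6
  2 × C: no H
  2 × O: 1 H each → 2
  2 × O: no H
  1 × I: no H
  1 × N (aromatic): no H
  Total hydrogens = 8.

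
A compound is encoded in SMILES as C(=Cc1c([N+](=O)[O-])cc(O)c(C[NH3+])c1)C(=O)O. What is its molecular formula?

C10H11N2O5+

Heavy atoms from the SMILES: 10 C, 2 N, 5 O.
Implicit hydrogens by atom environment:
  4 × C (aromatic): no H
  2 × C (aromatic): 1 H each → 2
  2 × C: 1 H each → 2
  2 × O: 1 H each → 2
  2 × O: no H
  1 × C: 2 H
  1 × C: no H
  1 × N (charge +1): 3 H
  1 × N (charge +1): no H
  1 × O (charge -1): no H
  Total hydrogens = 11.
Net charge +1.
Molecular formula: C10H11N2O5+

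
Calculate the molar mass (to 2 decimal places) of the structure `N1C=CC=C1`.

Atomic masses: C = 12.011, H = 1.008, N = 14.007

Molecular formula: C4H5N.
M = 4×12.011 + 5×1.008 + 1×14.007 = 67.09 g/mol.

67.09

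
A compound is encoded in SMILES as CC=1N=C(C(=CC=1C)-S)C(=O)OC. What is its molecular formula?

C9H11NO2S

Heavy atoms from the SMILES: 9 C, 1 N, 2 O, 1 S.
Implicit hydrogens by atom environment:
  4 × C (aromatic): no H
  3 × C: 3 H each → 9
  2 × O: no H
  1 × C (aromatic): 1 H
  1 × C: no H
  1 × N (aromatic): no H
  1 × S: 1 H
  Total hydrogens = 11.
Molecular formula: C9H11NO2S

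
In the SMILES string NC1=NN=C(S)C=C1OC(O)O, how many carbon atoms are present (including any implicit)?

The symbol for carbon appears 5 times in the SMILES.

5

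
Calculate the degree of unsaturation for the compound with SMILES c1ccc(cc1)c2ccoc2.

Molecular formula from the SMILES: C10H8O.
DoU = (2C + 2 + N − H − X)/2 = (2·10 + 2 + 0 − 8 − 0)/2 = 14/2 = 7.
(Structurally: 2 ring(s) + 5 π bond(s) = 7.)

7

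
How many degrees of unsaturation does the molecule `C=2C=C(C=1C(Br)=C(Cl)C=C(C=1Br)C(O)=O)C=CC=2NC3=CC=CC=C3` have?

13

Molecular formula from the SMILES: C19H12Br2ClNO2.
DoU = (2C + 2 + N − H − X)/2 = (2·19 + 2 + 1 − 12 − 3)/2 = 26/2 = 13.
(Structurally: 3 ring(s) + 10 π bond(s) = 13.)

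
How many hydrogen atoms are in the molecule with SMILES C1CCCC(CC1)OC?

Hydrogens are implicit in SMILES; fill each atom to its normal valence:
  6 × C: 2 H each → 12
  1 × C: 3 H
  1 × C: 1 H
  1 × O: no H
  Total hydrogens = 16.

16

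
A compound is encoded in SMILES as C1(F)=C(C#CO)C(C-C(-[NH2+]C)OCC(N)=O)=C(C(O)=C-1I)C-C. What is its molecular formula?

Heavy atoms from the SMILES: 15 C, 1 F, 1 I, 2 N, 4 O.
Implicit hydrogens by atom environment:
  6 × C (aromatic): no H
  3 × C: 2 H each → 6
  3 × C: no H
  2 × C: 3 H each → 6
  2 × O: 1 H each → 2
  2 × O: no H
  1 × C: 1 H
  1 × F: no H
  1 × I: no H
  1 × N (charge +1): 2 H
  1 × N: 2 H
  Total hydrogens = 19.
Net charge +1.
Molecular formula: C15H19FIN2O4+

C15H19FIN2O4+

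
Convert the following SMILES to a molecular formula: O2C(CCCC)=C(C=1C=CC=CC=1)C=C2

C14H16O

Heavy atoms from the SMILES: 14 C, 1 O.
Implicit hydrogens by atom environment:
  7 × C (aromatic): 1 H each → 7
  3 × C: 2 H each → 6
  3 × C (aromatic): no H
  1 × C: 3 H
  1 × O (aromatic): no H
  Total hydrogens = 16.
Molecular formula: C14H16O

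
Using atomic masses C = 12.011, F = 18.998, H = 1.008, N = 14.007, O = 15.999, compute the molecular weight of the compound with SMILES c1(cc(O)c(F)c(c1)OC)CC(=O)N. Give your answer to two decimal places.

Molecular formula: C9H10FNO3.
M = 9×12.011 + 1×18.998 + 10×1.008 + 1×14.007 + 3×15.999 = 199.18 g/mol.

199.18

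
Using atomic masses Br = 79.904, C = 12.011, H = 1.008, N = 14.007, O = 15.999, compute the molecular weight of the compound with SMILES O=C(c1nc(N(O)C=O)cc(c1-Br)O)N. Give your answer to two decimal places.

Molecular formula: C7H6BrN3O4.
M = 1×79.904 + 7×12.011 + 6×1.008 + 3×14.007 + 4×15.999 = 276.05 g/mol.

276.05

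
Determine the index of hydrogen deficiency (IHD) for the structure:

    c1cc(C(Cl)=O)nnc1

Molecular formula from the SMILES: C5H3ClN2O.
DoU = (2C + 2 + N − H − X)/2 = (2·5 + 2 + 2 − 3 − 1)/2 = 10/2 = 5.
(Structurally: 1 ring(s) + 4 π bond(s) = 5.)

5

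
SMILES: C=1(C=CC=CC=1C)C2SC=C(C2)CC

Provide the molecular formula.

C13H16S

Heavy atoms from the SMILES: 13 C, 1 S.
Implicit hydrogens by atom environment:
  4 × C (aromatic): 1 H each → 4
  2 × C: 3 H each → 6
  2 × C: 2 H each → 4
  2 × C: 1 H each → 2
  2 × C (aromatic): no H
  1 × C: no H
  1 × S: no H
  Total hydrogens = 16.
Molecular formula: C13H16S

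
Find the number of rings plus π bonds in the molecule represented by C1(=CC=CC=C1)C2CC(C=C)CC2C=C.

Molecular formula from the SMILES: C15H18.
DoU = (2C + 2 + N − H − X)/2 = (2·15 + 2 + 0 − 18 − 0)/2 = 14/2 = 7.
(Structurally: 2 ring(s) + 5 π bond(s) = 7.)

7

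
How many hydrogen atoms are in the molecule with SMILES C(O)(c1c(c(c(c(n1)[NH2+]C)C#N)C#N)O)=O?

Hydrogens are implicit in SMILES; fill each atom to its normal valence:
  5 × C (aromatic): no H
  3 × C: no H
  2 × N: no H
  2 × O: 1 H each → 2
  1 × C: 3 H
  1 × N (charge +1): 2 H
  1 × N (aromatic): no H
  1 × O: no H
  Total hydrogens = 7.

7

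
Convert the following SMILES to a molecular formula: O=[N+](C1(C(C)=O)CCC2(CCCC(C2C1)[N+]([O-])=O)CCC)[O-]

Heavy atoms from the SMILES: 15 C, 2 N, 5 O.
Implicit hydrogens by atom environment:
  8 × C: 2 H each → 16
  3 × C: no H
  3 × O: no H
  2 × C: 3 H each → 6
  2 × C: 1 H each → 2
  2 × N (charge +1): no H
  2 × O (charge -1): no H
  Total hydrogens = 24.
Molecular formula: C15H24N2O5

C15H24N2O5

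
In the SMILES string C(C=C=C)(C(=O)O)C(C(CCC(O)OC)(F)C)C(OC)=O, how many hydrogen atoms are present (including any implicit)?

21

Hydrogens are implicit in SMILES; fill each atom to its normal valence:
  4 × C: 1 H each → 4
  4 × C: no H
  4 × O: no H
  3 × C: 3 H each → 9
  3 × C: 2 H each → 6
  2 × O: 1 H each → 2
  1 × F: no H
  Total hydrogens = 21.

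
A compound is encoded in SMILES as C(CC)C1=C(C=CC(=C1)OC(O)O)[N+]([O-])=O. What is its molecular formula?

C10H13NO5

Heavy atoms from the SMILES: 10 C, 1 N, 5 O.
Implicit hydrogens by atom environment:
  3 × C (aromatic): 1 H each → 3
  3 × C (aromatic): no H
  2 × C: 2 H each → 4
  2 × O: 1 H each → 2
  2 × O: no H
  1 × C: 3 H
  1 × C: 1 H
  1 × N (charge +1): no H
  1 × O (charge -1): no H
  Total hydrogens = 13.
Molecular formula: C10H13NO5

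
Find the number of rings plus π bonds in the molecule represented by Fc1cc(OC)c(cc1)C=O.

5

Molecular formula from the SMILES: C8H7FO2.
DoU = (2C + 2 + N − H − X)/2 = (2·8 + 2 + 0 − 7 − 1)/2 = 10/2 = 5.
(Structurally: 1 ring(s) + 4 π bond(s) = 5.)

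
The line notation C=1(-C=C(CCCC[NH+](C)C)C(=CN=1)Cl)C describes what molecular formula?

Heavy atoms from the SMILES: 12 C, 1 Cl, 2 N.
Implicit hydrogens by atom environment:
  4 × C: 2 H each → 8
  3 × C: 3 H each → 9
  3 × C (aromatic): no H
  2 × C (aromatic): 1 H each → 2
  1 × Cl: no H
  1 × N (charge +1): 1 H
  1 × N (aromatic): no H
  Total hydrogens = 20.
Net charge +1.
Molecular formula: C12H20ClN2+

C12H20ClN2+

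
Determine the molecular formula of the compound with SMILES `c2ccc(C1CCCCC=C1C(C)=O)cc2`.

Heavy atoms from the SMILES: 15 C, 1 O.
Implicit hydrogens by atom environment:
  5 × C (aromatic): 1 H each → 5
  4 × C: 2 H each → 8
  2 × C: 1 H each → 2
  2 × C: no H
  1 × C: 3 H
  1 × C (aromatic): no H
  1 × O: no H
  Total hydrogens = 18.
Molecular formula: C15H18O

C15H18O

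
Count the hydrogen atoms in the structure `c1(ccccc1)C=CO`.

8

Hydrogens are implicit in SMILES; fill each atom to its normal valence:
  5 × C (aromatic): 1 H each → 5
  2 × C: 1 H each → 2
  1 × C (aromatic): no H
  1 × O: 1 H
  Total hydrogens = 8.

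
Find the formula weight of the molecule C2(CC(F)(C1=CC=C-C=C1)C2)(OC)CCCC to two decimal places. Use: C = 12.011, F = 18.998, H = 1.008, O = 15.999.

236.33

Molecular formula: C15H21FO.
M = 15×12.011 + 1×18.998 + 21×1.008 + 1×15.999 = 236.33 g/mol.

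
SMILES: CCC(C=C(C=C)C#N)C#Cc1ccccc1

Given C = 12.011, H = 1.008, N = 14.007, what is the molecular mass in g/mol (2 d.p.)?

221.30

Molecular formula: C16H15N.
M = 16×12.011 + 15×1.008 + 1×14.007 = 221.30 g/mol.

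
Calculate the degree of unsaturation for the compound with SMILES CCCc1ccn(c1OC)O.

Molecular formula from the SMILES: C8H13NO2.
DoU = (2C + 2 + N − H − X)/2 = (2·8 + 2 + 1 − 13 − 0)/2 = 6/2 = 3.
(Structurally: 1 ring(s) + 2 π bond(s) = 3.)

3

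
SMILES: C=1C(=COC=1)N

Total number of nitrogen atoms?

1

The symbol for nitrogen appears 1 time in the SMILES.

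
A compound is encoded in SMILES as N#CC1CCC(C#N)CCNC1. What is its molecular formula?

C9H13N3

Heavy atoms from the SMILES: 9 C, 3 N.
Implicit hydrogens by atom environment:
  5 × C: 2 H each → 10
  2 × C: 1 H each → 2
  2 × C: no H
  2 × N: no H
  1 × N: 1 H
  Total hydrogens = 13.
Molecular formula: C9H13N3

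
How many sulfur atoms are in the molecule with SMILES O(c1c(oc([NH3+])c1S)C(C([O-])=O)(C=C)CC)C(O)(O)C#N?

The symbol for sulfur appears 1 time in the SMILES.

1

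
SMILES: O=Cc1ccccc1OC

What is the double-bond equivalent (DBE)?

Molecular formula from the SMILES: C8H8O2.
DoU = (2C + 2 + N − H − X)/2 = (2·8 + 2 + 0 − 8 − 0)/2 = 10/2 = 5.
(Structurally: 1 ring(s) + 4 π bond(s) = 5.)

5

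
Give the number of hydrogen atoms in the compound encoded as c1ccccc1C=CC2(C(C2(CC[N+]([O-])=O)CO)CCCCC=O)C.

27

Hydrogens are implicit in SMILES; fill each atom to its normal valence:
  7 × C: 2 H each → 14
  5 × C (aromatic): 1 H each → 5
  4 × C: 1 H each → 4
  2 × C: no H
  2 × O: no H
  1 × C: 3 H
  1 × C (aromatic): no H
  1 × N (charge +1): no H
  1 × O: 1 H
  1 × O (charge -1): no H
  Total hydrogens = 27.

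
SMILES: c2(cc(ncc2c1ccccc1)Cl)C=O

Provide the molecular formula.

Heavy atoms from the SMILES: 12 C, 1 Cl, 1 N, 1 O.
Implicit hydrogens by atom environment:
  7 × C (aromatic): 1 H each → 7
  4 × C (aromatic): no H
  1 × C: 1 H
  1 × Cl: no H
  1 × N (aromatic): no H
  1 × O: no H
  Total hydrogens = 8.
Molecular formula: C12H8ClNO

C12H8ClNO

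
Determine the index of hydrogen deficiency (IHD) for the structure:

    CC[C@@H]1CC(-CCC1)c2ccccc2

Molecular formula from the SMILES: C14H20.
DoU = (2C + 2 + N − H − X)/2 = (2·14 + 2 + 0 − 20 − 0)/2 = 10/2 = 5.
(Structurally: 2 ring(s) + 3 π bond(s) = 5.)

5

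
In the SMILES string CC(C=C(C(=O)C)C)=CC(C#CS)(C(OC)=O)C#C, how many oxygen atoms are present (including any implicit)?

3

The symbol for oxygen appears 3 times in the SMILES.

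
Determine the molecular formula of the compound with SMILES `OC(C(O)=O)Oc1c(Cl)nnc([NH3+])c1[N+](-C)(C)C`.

[C9H15ClN4O4]2+

Heavy atoms from the SMILES: 9 C, 1 Cl, 4 N, 4 O.
Implicit hydrogens by atom environment:
  4 × C (aromatic): no H
  3 × C: 3 H each → 9
  2 × N (aromatic): no H
  2 × O: 1 H each → 2
  2 × O: no H
  1 × C: 1 H
  1 × C: no H
  1 × Cl: no H
  1 × N (charge +1): 3 H
  1 × N (charge +1): no H
  Total hydrogens = 15.
Net charge +2.
Molecular formula: [C9H15ClN4O4]2+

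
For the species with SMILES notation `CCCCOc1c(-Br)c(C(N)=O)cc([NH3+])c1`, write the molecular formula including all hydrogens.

C11H16BrN2O2+

Heavy atoms from the SMILES: 1 Br, 11 C, 2 N, 2 O.
Implicit hydrogens by atom environment:
  4 × C (aromatic): no H
  3 × C: 2 H each → 6
  2 × C (aromatic): 1 H each → 2
  2 × O: no H
  1 × Br: no H
  1 × C: 3 H
  1 × C: no H
  1 × N (charge +1): 3 H
  1 × N: 2 H
  Total hydrogens = 16.
Net charge +1.
Molecular formula: C11H16BrN2O2+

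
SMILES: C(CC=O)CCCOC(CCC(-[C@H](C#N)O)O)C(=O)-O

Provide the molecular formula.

Heavy atoms from the SMILES: 13 C, 1 N, 6 O.
Implicit hydrogens by atom environment:
  7 × C: 2 H each → 14
  4 × C: 1 H each → 4
  3 × O: 1 H each → 3
  3 × O: no H
  2 × C: no H
  1 × N: no H
  Total hydrogens = 21.
Molecular formula: C13H21NO6

C13H21NO6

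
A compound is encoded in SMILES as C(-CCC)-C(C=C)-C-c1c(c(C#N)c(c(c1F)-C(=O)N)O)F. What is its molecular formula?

C16H18F2N2O2

Heavy atoms from the SMILES: 16 C, 2 F, 2 N, 2 O.
Implicit hydrogens by atom environment:
  6 × C (aromatic): no H
  5 × C: 2 H each → 10
  2 × C: 1 H each → 2
  2 × C: no H
  2 × F: no H
  1 × C: 3 H
  1 × N: 2 H
  1 × N: no H
  1 × O: 1 H
  1 × O: no H
  Total hydrogens = 18.
Molecular formula: C16H18F2N2O2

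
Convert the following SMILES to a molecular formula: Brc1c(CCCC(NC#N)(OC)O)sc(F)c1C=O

C11H12BrFN2O3S

Heavy atoms from the SMILES: 1 Br, 11 C, 1 F, 2 N, 3 O, 1 S.
Implicit hydrogens by atom environment:
  4 × C (aromatic): no H
  3 × C: 2 H each → 6
  2 × C: no H
  2 × O: no H
  1 × Br: no H
  1 × C: 3 H
  1 × C: 1 H
  1 × F: no H
  1 × N: 1 H
  1 × N: no H
  1 × O: 1 H
  1 × S (aromatic): no H
  Total hydrogens = 12.
Molecular formula: C11H12BrFN2O3S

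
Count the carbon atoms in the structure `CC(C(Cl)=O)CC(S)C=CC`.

8

The symbol for carbon appears 8 times in the SMILES. (Cl is a single chlorine, not C + l.)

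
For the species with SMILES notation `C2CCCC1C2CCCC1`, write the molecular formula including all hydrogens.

Heavy atoms from the SMILES: 10 C.
Implicit hydrogens by atom environment:
  8 × C: 2 H each → 16
  2 × C: 1 H each → 2
  Total hydrogens = 18.
Molecular formula: C10H18

C10H18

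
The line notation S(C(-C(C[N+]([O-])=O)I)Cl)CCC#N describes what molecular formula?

C6H8ClIN2O2S

Heavy atoms from the SMILES: 6 C, 1 Cl, 1 I, 2 N, 2 O, 1 S.
Implicit hydrogens by atom environment:
  3 × C: 2 H each → 6
  2 × C: 1 H each → 2
  1 × C: no H
  1 × Cl: no H
  1 × I: no H
  1 × N: no H
  1 × N (charge +1): no H
  1 × O: no H
  1 × O (charge -1): no H
  1 × S: no H
  Total hydrogens = 8.
Molecular formula: C6H8ClIN2O2S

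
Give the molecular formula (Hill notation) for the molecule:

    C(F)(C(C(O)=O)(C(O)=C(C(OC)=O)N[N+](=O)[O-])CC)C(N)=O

C10H14FN3O8

Heavy atoms from the SMILES: 10 C, 1 F, 3 N, 8 O.
Implicit hydrogens by atom environment:
  6 × C: no H
  5 × O: no H
  2 × C: 3 H each → 6
  2 × O: 1 H each → 2
  1 × C: 2 H
  1 × C: 1 H
  1 × F: no H
  1 × N: 2 H
  1 × N: 1 H
  1 × N (charge +1): no H
  1 × O (charge -1): no H
  Total hydrogens = 14.
Molecular formula: C10H14FN3O8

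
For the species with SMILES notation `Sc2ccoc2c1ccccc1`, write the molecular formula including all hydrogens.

C10H8OS

Heavy atoms from the SMILES: 10 C, 1 O, 1 S.
Implicit hydrogens by atom environment:
  7 × C (aromatic): 1 H each → 7
  3 × C (aromatic): no H
  1 × O (aromatic): no H
  1 × S: 1 H
  Total hydrogens = 8.
Molecular formula: C10H8OS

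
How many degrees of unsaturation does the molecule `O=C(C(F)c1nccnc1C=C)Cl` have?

6

Molecular formula from the SMILES: C8H6ClFN2O.
DoU = (2C + 2 + N − H − X)/2 = (2·8 + 2 + 2 − 6 − 2)/2 = 12/2 = 6.
(Structurally: 1 ring(s) + 5 π bond(s) = 6.)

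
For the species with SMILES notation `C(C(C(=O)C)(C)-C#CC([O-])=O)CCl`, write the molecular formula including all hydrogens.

C9H10ClO3-

Heavy atoms from the SMILES: 9 C, 1 Cl, 3 O.
Implicit hydrogens by atom environment:
  5 × C: no H
  2 × C: 3 H each → 6
  2 × C: 2 H each → 4
  2 × O: no H
  1 × Cl: no H
  1 × O (charge -1): no H
  Total hydrogens = 10.
Net charge -1.
Molecular formula: C9H10ClO3-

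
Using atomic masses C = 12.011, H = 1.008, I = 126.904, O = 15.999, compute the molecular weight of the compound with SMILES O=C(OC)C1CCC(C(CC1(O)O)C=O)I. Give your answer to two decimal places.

342.13

Molecular formula: C10H15IO5.
M = 10×12.011 + 15×1.008 + 1×126.904 + 5×15.999 = 342.13 g/mol.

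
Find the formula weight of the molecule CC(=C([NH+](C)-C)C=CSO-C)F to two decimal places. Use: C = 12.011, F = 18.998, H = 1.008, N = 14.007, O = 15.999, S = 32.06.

192.27

Molecular formula: C8H15FNOS+.
M = 8×12.011 + 1×18.998 + 15×1.008 + 1×14.007 + 1×15.999 + 1×32.06 = 192.27 g/mol.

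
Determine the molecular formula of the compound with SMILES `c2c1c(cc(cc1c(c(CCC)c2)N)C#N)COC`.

C16H18N2O

Heavy atoms from the SMILES: 16 C, 2 N, 1 O.
Implicit hydrogens by atom environment:
  6 × C (aromatic): no H
  4 × C (aromatic): 1 H each → 4
  3 × C: 2 H each → 6
  2 × C: 3 H each → 6
  1 × C: no H
  1 × N: 2 H
  1 × N: no H
  1 × O: no H
  Total hydrogens = 18.
Molecular formula: C16H18N2O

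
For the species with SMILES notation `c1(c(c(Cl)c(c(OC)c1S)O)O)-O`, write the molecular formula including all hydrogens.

C7H7ClO4S

Heavy atoms from the SMILES: 7 C, 1 Cl, 4 O, 1 S.
Implicit hydrogens by atom environment:
  6 × C (aromatic): no H
  3 × O: 1 H each → 3
  1 × C: 3 H
  1 × Cl: no H
  1 × O: no H
  1 × S: 1 H
  Total hydrogens = 7.
Molecular formula: C7H7ClO4S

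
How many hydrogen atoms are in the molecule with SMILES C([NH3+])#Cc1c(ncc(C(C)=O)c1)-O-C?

Hydrogens are implicit in SMILES; fill each atom to its normal valence:
  3 × C (aromatic): no H
  3 × C: no H
  2 × C: 3 H each → 6
  2 × C (aromatic): 1 H each → 2
  2 × O: no H
  1 × N (charge +1): 3 H
  1 × N (aromatic): no H
  Total hydrogens = 11.

11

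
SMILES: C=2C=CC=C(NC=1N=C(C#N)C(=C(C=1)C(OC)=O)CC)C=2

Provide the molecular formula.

C16H15N3O2

Heavy atoms from the SMILES: 16 C, 3 N, 2 O.
Implicit hydrogens by atom environment:
  6 × C (aromatic): 1 H each → 6
  5 × C (aromatic): no H
  2 × C: 3 H each → 6
  2 × C: no H
  2 × O: no H
  1 × C: 2 H
  1 × N: 1 H
  1 × N (aromatic): no H
  1 × N: no H
  Total hydrogens = 15.
Molecular formula: C16H15N3O2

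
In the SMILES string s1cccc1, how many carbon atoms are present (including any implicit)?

The symbol for carbon appears 4 times in the SMILES. Lowercase c denotes aromatic carbon and counts toward C.

4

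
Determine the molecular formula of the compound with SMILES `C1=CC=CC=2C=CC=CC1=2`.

C10H8

Heavy atoms from the SMILES: 10 C.
Implicit hydrogens by atom environment:
  8 × C (aromatic): 1 H each → 8
  2 × C (aromatic): no H
  Total hydrogens = 8.
Molecular formula: C10H8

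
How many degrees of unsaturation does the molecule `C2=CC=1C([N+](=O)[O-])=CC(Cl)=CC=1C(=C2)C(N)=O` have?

Molecular formula from the SMILES: C11H7ClN2O3.
DoU = (2C + 2 + N − H − X)/2 = (2·11 + 2 + 2 − 7 − 1)/2 = 18/2 = 9.
(Structurally: 2 ring(s) + 7 π bond(s) = 9.)

9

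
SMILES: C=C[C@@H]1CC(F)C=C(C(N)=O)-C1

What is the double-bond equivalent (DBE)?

4

Molecular formula from the SMILES: C9H12FNO.
DoU = (2C + 2 + N − H − X)/2 = (2·9 + 2 + 1 − 12 − 1)/2 = 8/2 = 4.
(Structurally: 1 ring(s) + 3 π bond(s) = 4.)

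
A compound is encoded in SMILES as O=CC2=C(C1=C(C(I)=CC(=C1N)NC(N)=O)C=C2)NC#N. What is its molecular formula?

C13H10IN5O2

Heavy atoms from the SMILES: 13 C, 1 I, 5 N, 2 O.
Implicit hydrogens by atom environment:
  7 × C (aromatic): no H
  3 × C (aromatic): 1 H each → 3
  2 × C: no H
  2 × N: 2 H each → 4
  2 × N: 1 H each → 2
  2 × O: no H
  1 × C: 1 H
  1 × I: no H
  1 × N: no H
  Total hydrogens = 10.
Molecular formula: C13H10IN5O2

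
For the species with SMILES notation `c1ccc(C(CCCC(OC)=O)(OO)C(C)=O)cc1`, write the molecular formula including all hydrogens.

Heavy atoms from the SMILES: 14 C, 5 O.
Implicit hydrogens by atom environment:
  5 × C (aromatic): 1 H each → 5
  4 × O: no H
  3 × C: 2 H each → 6
  3 × C: no H
  2 × C: 3 H each → 6
  1 × C (aromatic): no H
  1 × O: 1 H
  Total hydrogens = 18.
Molecular formula: C14H18O5

C14H18O5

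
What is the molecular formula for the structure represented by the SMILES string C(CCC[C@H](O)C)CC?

Heavy atoms from the SMILES: 8 C, 1 O.
Implicit hydrogens by atom environment:
  5 × C: 2 H each → 10
  2 × C: 3 H each → 6
  1 × C: 1 H
  1 × O: 1 H
  Total hydrogens = 18.
Molecular formula: C8H18O

C8H18O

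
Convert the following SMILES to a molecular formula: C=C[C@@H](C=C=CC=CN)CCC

Heavy atoms from the SMILES: 11 C, 1 N.
Implicit hydrogens by atom environment:
  6 × C: 1 H each → 6
  3 × C: 2 H each → 6
  1 × C: 3 H
  1 × C: no H
  1 × N: 2 H
  Total hydrogens = 17.
Molecular formula: C11H17N

C11H17N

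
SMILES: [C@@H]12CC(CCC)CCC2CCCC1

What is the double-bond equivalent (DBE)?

2

Molecular formula from the SMILES: C13H24.
DoU = (2C + 2 + N − H − X)/2 = (2·13 + 2 + 0 − 24 − 0)/2 = 4/2 = 2.
(Structurally: 2 ring(s) + 0 π bond(s) = 2.)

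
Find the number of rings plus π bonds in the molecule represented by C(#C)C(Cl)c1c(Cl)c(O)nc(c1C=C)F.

7

Molecular formula from the SMILES: C10H6Cl2FNO.
DoU = (2C + 2 + N − H − X)/2 = (2·10 + 2 + 1 − 6 − 3)/2 = 14/2 = 7.
(Structurally: 1 ring(s) + 6 π bond(s) = 7.)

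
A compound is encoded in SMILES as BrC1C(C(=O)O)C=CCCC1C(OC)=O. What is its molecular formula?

C10H13BrO4

Heavy atoms from the SMILES: 1 Br, 10 C, 4 O.
Implicit hydrogens by atom environment:
  5 × C: 1 H each → 5
  3 × O: no H
  2 × C: 2 H each → 4
  2 × C: no H
  1 × Br: no H
  1 × C: 3 H
  1 × O: 1 H
  Total hydrogens = 13.
Molecular formula: C10H13BrO4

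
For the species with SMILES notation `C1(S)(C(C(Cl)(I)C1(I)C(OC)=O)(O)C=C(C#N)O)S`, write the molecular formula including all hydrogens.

C9H8ClI2NO4S2

Heavy atoms from the SMILES: 9 C, 1 Cl, 2 I, 1 N, 4 O, 2 S.
Implicit hydrogens by atom environment:
  7 × C: no H
  2 × I: no H
  2 × O: 1 H each → 2
  2 × O: no H
  2 × S: 1 H each → 2
  1 × C: 3 H
  1 × C: 1 H
  1 × Cl: no H
  1 × N: no H
  Total hydrogens = 8.
Molecular formula: C9H8ClI2NO4S2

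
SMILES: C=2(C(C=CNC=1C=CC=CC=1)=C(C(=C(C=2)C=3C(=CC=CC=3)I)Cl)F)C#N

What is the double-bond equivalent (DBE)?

Molecular formula from the SMILES: C21H13ClFIN2.
DoU = (2C + 2 + N − H − X)/2 = (2·21 + 2 + 2 − 13 − 3)/2 = 30/2 = 15.
(Structurally: 3 ring(s) + 12 π bond(s) = 15.)

15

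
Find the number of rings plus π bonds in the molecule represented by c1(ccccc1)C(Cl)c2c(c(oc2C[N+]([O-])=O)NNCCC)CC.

Molecular formula from the SMILES: C17H22ClN3O3.
DoU = (2C + 2 + N − H − X)/2 = (2·17 + 2 + 3 − 22 − 1)/2 = 16/2 = 8.
(Structurally: 2 ring(s) + 6 π bond(s) = 8.)

8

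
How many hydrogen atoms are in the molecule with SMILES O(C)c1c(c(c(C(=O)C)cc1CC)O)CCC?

20

Hydrogens are implicit in SMILES; fill each atom to its normal valence:
  5 × C (aromatic): no H
  4 × C: 3 H each → 12
  3 × C: 2 H each → 6
  2 × O: no H
  1 × C (aromatic): 1 H
  1 × C: no H
  1 × O: 1 H
  Total hydrogens = 20.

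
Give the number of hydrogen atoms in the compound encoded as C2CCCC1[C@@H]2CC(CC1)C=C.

20

Hydrogens are implicit in SMILES; fill each atom to its normal valence:
  8 × C: 2 H each → 16
  4 × C: 1 H each → 4
  Total hydrogens = 20.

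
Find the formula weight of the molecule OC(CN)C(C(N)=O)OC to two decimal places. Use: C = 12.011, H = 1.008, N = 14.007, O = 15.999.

Molecular formula: C5H12N2O3.
M = 5×12.011 + 12×1.008 + 2×14.007 + 3×15.999 = 148.16 g/mol.

148.16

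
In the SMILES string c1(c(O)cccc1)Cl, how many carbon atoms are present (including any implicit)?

6

The symbol for carbon appears 6 times in the SMILES. Lowercase c denotes aromatic carbon and counts toward C.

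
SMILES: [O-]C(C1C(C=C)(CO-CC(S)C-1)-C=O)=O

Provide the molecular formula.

Heavy atoms from the SMILES: 10 C, 4 O, 1 S.
Implicit hydrogens by atom environment:
  4 × C: 2 H each → 8
  4 × C: 1 H each → 4
  3 × O: no H
  2 × C: no H
  1 × O (charge -1): no H
  1 × S: 1 H
  Total hydrogens = 13.
Net charge -1.
Molecular formula: C10H13O4S-

C10H13O4S-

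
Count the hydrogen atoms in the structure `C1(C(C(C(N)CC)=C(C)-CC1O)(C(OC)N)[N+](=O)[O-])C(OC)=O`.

Hydrogens are implicit in SMILES; fill each atom to its normal valence:
  4 × C: 3 H each → 12
  4 × C: 1 H each → 4
  4 × C: no H
  4 × O: no H
  2 × C: 2 H each → 4
  2 × N: 2 H each → 4
  1 × N (charge +1): no H
  1 × O: 1 H
  1 × O (charge -1): no H
  Total hydrogens = 25.

25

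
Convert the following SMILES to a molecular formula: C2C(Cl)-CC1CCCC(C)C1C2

C11H19Cl

Heavy atoms from the SMILES: 11 C, 1 Cl.
Implicit hydrogens by atom environment:
  6 × C: 2 H each → 12
  4 × C: 1 H each → 4
  1 × C: 3 H
  1 × Cl: no H
  Total hydrogens = 19.
Molecular formula: C11H19Cl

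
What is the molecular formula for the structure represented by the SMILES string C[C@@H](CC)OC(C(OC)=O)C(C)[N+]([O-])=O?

C9H17NO5

Heavy atoms from the SMILES: 9 C, 1 N, 5 O.
Implicit hydrogens by atom environment:
  4 × C: 3 H each → 12
  4 × O: no H
  3 × C: 1 H each → 3
  1 × C: 2 H
  1 × C: no H
  1 × N (charge +1): no H
  1 × O (charge -1): no H
  Total hydrogens = 17.
Molecular formula: C9H17NO5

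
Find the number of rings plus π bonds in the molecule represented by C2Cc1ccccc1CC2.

5

Molecular formula from the SMILES: C10H12.
DoU = (2C + 2 + N − H − X)/2 = (2·10 + 2 + 0 − 12 − 0)/2 = 10/2 = 5.
(Structurally: 2 ring(s) + 3 π bond(s) = 5.)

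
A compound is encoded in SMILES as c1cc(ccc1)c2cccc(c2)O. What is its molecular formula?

C12H10O

Heavy atoms from the SMILES: 12 C, 1 O.
Implicit hydrogens by atom environment:
  9 × C (aromatic): 1 H each → 9
  3 × C (aromatic): no H
  1 × O: 1 H
  Total hydrogens = 10.
Molecular formula: C12H10O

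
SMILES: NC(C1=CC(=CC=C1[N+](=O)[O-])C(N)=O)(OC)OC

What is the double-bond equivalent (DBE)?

Molecular formula from the SMILES: C10H13N3O5.
DoU = (2C + 2 + N − H − X)/2 = (2·10 + 2 + 3 − 13 − 0)/2 = 12/2 = 6.
(Structurally: 1 ring(s) + 5 π bond(s) = 6.)

6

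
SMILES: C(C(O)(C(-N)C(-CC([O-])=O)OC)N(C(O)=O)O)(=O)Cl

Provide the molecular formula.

Heavy atoms from the SMILES: 8 C, 1 Cl, 2 N, 8 O.
Implicit hydrogens by atom environment:
  4 × C: no H
  4 × O: no H
  3 × O: 1 H each → 3
  2 × C: 1 H each → 2
  1 × C: 3 H
  1 × C: 2 H
  1 × Cl: no H
  1 × N: 2 H
  1 × N: no H
  1 × O (charge -1): no H
  Total hydrogens = 12.
Net charge -1.
Molecular formula: C8H12ClN2O8-

C8H12ClN2O8-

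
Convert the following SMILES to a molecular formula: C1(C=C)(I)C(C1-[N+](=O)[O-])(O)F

Heavy atoms from the SMILES: 5 C, 1 F, 1 I, 1 N, 3 O.
Implicit hydrogens by atom environment:
  2 × C: 1 H each → 2
  2 × C: no H
  1 × C: 2 H
  1 × F: no H
  1 × I: no H
  1 × N (charge +1): no H
  1 × O: 1 H
  1 × O: no H
  1 × O (charge -1): no H
  Total hydrogens = 5.
Molecular formula: C5H5FINO3

C5H5FINO3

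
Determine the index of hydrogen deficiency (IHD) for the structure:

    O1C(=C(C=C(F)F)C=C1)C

Molecular formula from the SMILES: C7H6F2O.
DoU = (2C + 2 + N − H − X)/2 = (2·7 + 2 + 0 − 6 − 2)/2 = 8/2 = 4.
(Structurally: 1 ring(s) + 3 π bond(s) = 4.)

4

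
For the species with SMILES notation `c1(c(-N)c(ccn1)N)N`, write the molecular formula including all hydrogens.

C5H8N4

Heavy atoms from the SMILES: 5 C, 4 N.
Implicit hydrogens by atom environment:
  3 × C (aromatic): no H
  3 × N: 2 H each → 6
  2 × C (aromatic): 1 H each → 2
  1 × N (aromatic): no H
  Total hydrogens = 8.
Molecular formula: C5H8N4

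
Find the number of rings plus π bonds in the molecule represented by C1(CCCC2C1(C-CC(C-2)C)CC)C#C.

4

Molecular formula from the SMILES: C15H24.
DoU = (2C + 2 + N − H − X)/2 = (2·15 + 2 + 0 − 24 − 0)/2 = 8/2 = 4.
(Structurally: 2 ring(s) + 2 π bond(s) = 4.)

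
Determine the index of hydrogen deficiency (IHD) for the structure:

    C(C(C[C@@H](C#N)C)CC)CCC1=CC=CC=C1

Molecular formula from the SMILES: C16H23N.
DoU = (2C + 2 + N − H − X)/2 = (2·16 + 2 + 1 − 23 − 0)/2 = 12/2 = 6.
(Structurally: 1 ring(s) + 5 π bond(s) = 6.)

6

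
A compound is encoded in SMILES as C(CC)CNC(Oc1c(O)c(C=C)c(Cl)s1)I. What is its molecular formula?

Heavy atoms from the SMILES: 11 C, 1 Cl, 1 I, 1 N, 2 O, 1 S.
Implicit hydrogens by atom environment:
  4 × C: 2 H each → 8
  4 × C (aromatic): no H
  2 × C: 1 H each → 2
  1 × C: 3 H
  1 × Cl: no H
  1 × I: no H
  1 × N: 1 H
  1 × O: 1 H
  1 × O: no H
  1 × S (aromatic): no H
  Total hydrogens = 15.
Molecular formula: C11H15ClINO2S

C11H15ClINO2S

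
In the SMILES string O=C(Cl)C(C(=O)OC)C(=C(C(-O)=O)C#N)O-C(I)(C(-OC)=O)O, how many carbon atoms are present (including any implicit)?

11

The symbol for carbon appears 11 times in the SMILES. (Cl is a single chlorine, not C + l.)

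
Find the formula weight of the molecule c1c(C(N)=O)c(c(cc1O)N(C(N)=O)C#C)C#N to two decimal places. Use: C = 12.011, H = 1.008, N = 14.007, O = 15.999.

Molecular formula: C11H8N4O3.
M = 11×12.011 + 8×1.008 + 4×14.007 + 3×15.999 = 244.21 g/mol.

244.21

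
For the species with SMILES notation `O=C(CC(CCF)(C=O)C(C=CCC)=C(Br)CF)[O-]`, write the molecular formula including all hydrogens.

Heavy atoms from the SMILES: 1 Br, 13 C, 2 F, 3 O.
Implicit hydrogens by atom environment:
  5 × C: 2 H each → 10
  4 × C: no H
  3 × C: 1 H each → 3
  2 × F: no H
  2 × O: no H
  1 × Br: no H
  1 × C: 3 H
  1 × O (charge -1): no H
  Total hydrogens = 16.
Net charge -1.
Molecular formula: C13H16BrF2O3-

C13H16BrF2O3-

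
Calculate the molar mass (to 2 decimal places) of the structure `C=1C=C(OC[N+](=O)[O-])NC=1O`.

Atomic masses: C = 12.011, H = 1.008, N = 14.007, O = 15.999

Molecular formula: C5H6N2O4.
M = 5×12.011 + 6×1.008 + 2×14.007 + 4×15.999 = 158.11 g/mol.

158.11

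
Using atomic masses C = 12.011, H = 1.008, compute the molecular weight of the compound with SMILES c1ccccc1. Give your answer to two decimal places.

78.11

Molecular formula: C6H6.
M = 6×12.011 + 6×1.008 = 78.11 g/mol.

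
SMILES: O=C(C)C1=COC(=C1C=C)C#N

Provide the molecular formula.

Heavy atoms from the SMILES: 9 C, 1 N, 2 O.
Implicit hydrogens by atom environment:
  3 × C (aromatic): no H
  2 × C: no H
  1 × C: 3 H
  1 × C: 2 H
  1 × C (aromatic): 1 H
  1 × C: 1 H
  1 × N: no H
  1 × O (aromatic): no H
  1 × O: no H
  Total hydrogens = 7.
Molecular formula: C9H7NO2

C9H7NO2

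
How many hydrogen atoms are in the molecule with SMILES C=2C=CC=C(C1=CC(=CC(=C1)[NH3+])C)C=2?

Hydrogens are implicit in SMILES; fill each atom to its normal valence:
  8 × C (aromatic): 1 H each → 8
  4 × C (aromatic): no H
  1 × C: 3 H
  1 × N (charge +1): 3 H
  Total hydrogens = 14.

14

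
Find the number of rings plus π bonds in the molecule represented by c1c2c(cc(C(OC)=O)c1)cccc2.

8

Molecular formula from the SMILES: C12H10O2.
DoU = (2C + 2 + N − H − X)/2 = (2·12 + 2 + 0 − 10 − 0)/2 = 16/2 = 8.
(Structurally: 2 ring(s) + 6 π bond(s) = 8.)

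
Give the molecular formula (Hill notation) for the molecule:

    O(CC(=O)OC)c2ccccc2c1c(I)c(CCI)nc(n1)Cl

C15H13ClI2N2O3

Heavy atoms from the SMILES: 15 C, 1 Cl, 2 I, 2 N, 3 O.
Implicit hydrogens by atom environment:
  6 × C (aromatic): no H
  4 × C (aromatic): 1 H each → 4
  3 × C: 2 H each → 6
  3 × O: no H
  2 × I: no H
  2 × N (aromatic): no H
  1 × C: 3 H
  1 × C: no H
  1 × Cl: no H
  Total hydrogens = 13.
Molecular formula: C15H13ClI2N2O3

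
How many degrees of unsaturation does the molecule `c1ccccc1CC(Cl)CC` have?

4

Molecular formula from the SMILES: C10H13Cl.
DoU = (2C + 2 + N − H − X)/2 = (2·10 + 2 + 0 − 13 − 1)/2 = 8/2 = 4.
(Structurally: 1 ring(s) + 3 π bond(s) = 4.)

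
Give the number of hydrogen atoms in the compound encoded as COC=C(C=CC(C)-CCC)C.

Hydrogens are implicit in SMILES; fill each atom to its normal valence:
  4 × C: 3 H each → 12
  4 × C: 1 H each → 4
  2 × C: 2 H each → 4
  1 × C: no H
  1 × O: no H
  Total hydrogens = 20.

20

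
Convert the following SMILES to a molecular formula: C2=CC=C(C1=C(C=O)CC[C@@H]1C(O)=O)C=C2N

Heavy atoms from the SMILES: 13 C, 1 N, 3 O.
Implicit hydrogens by atom environment:
  4 × C (aromatic): 1 H each → 4
  3 × C: no H
  2 × C: 2 H each → 4
  2 × C: 1 H each → 2
  2 × C (aromatic): no H
  2 × O: no H
  1 × N: 2 H
  1 × O: 1 H
  Total hydrogens = 13.
Molecular formula: C13H13NO3

C13H13NO3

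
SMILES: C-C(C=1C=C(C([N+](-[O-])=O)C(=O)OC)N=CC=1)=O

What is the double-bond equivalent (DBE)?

7

Molecular formula from the SMILES: C10H10N2O5.
DoU = (2C + 2 + N − H − X)/2 = (2·10 + 2 + 2 − 10 − 0)/2 = 14/2 = 7.
(Structurally: 1 ring(s) + 6 π bond(s) = 7.)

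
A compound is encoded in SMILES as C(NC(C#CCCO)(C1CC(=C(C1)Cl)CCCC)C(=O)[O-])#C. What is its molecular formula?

C17H21ClNO3-

Heavy atoms from the SMILES: 17 C, 1 Cl, 1 N, 3 O.
Implicit hydrogens by atom environment:
  7 × C: 2 H each → 14
  7 × C: no H
  2 × C: 1 H each → 2
  1 × C: 3 H
  1 × Cl: no H
  1 × N: 1 H
  1 × O: 1 H
  1 × O: no H
  1 × O (charge -1): no H
  Total hydrogens = 21.
Net charge -1.
Molecular formula: C17H21ClNO3-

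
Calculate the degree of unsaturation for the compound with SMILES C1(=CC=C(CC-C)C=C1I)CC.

4

Molecular formula from the SMILES: C11H15I.
DoU = (2C + 2 + N − H − X)/2 = (2·11 + 2 + 0 − 15 − 1)/2 = 8/2 = 4.
(Structurally: 1 ring(s) + 3 π bond(s) = 4.)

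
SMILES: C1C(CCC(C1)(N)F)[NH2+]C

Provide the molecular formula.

C7H16FN2+

Heavy atoms from the SMILES: 7 C, 1 F, 2 N.
Implicit hydrogens by atom environment:
  4 × C: 2 H each → 8
  1 × C: 3 H
  1 × C: 1 H
  1 × C: no H
  1 × F: no H
  1 × N: 2 H
  1 × N (charge +1): 2 H
  Total hydrogens = 16.
Net charge +1.
Molecular formula: C7H16FN2+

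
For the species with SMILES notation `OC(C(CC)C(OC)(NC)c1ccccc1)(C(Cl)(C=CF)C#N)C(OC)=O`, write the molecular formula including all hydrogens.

C19H24ClFN2O4

Heavy atoms from the SMILES: 19 C, 1 Cl, 1 F, 2 N, 4 O.
Implicit hydrogens by atom environment:
  5 × C (aromatic): 1 H each → 5
  5 × C: no H
  4 × C: 3 H each → 12
  3 × C: 1 H each → 3
  3 × O: no H
  1 × C: 2 H
  1 × C (aromatic): no H
  1 × Cl: no H
  1 × F: no H
  1 × N: 1 H
  1 × N: no H
  1 × O: 1 H
  Total hydrogens = 24.
Molecular formula: C19H24ClFN2O4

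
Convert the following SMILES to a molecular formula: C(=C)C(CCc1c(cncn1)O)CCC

C12H18N2O

Heavy atoms from the SMILES: 12 C, 2 N, 1 O.
Implicit hydrogens by atom environment:
  5 × C: 2 H each → 10
  2 × C (aromatic): 1 H each → 2
  2 × C: 1 H each → 2
  2 × C (aromatic): no H
  2 × N (aromatic): no H
  1 × C: 3 H
  1 × O: 1 H
  Total hydrogens = 18.
Molecular formula: C12H18N2O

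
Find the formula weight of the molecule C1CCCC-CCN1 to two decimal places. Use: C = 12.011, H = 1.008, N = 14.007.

Molecular formula: C7H15N.
M = 7×12.011 + 15×1.008 + 1×14.007 = 113.20 g/mol.

113.20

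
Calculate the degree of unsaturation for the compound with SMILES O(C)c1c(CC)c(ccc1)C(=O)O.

5

Molecular formula from the SMILES: C10H12O3.
DoU = (2C + 2 + N − H − X)/2 = (2·10 + 2 + 0 − 12 − 0)/2 = 10/2 = 5.
(Structurally: 1 ring(s) + 4 π bond(s) = 5.)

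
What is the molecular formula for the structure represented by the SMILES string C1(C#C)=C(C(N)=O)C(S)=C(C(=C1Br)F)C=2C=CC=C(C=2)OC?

Heavy atoms from the SMILES: 1 Br, 16 C, 1 F, 1 N, 2 O, 1 S.
Implicit hydrogens by atom environment:
  8 × C (aromatic): no H
  4 × C (aromatic): 1 H each → 4
  2 × C: no H
  2 × O: no H
  1 × Br: no H
  1 × C: 3 H
  1 × C: 1 H
  1 × F: no H
  1 × N: 2 H
  1 × S: 1 H
  Total hydrogens = 11.
Molecular formula: C16H11BrFNO2S

C16H11BrFNO2S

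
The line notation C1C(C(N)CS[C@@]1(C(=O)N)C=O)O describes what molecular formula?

Heavy atoms from the SMILES: 7 C, 2 N, 3 O, 1 S.
Implicit hydrogens by atom environment:
  3 × C: 1 H each → 3
  2 × C: 2 H each → 4
  2 × C: no H
  2 × N: 2 H each → 4
  2 × O: no H
  1 × O: 1 H
  1 × S: no H
  Total hydrogens = 12.
Molecular formula: C7H12N2O3S

C7H12N2O3S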